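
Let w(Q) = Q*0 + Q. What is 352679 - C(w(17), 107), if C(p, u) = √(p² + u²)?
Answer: 352679 - √11738 ≈ 3.5257e+5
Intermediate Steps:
w(Q) = Q (w(Q) = 0 + Q = Q)
352679 - C(w(17), 107) = 352679 - √(17² + 107²) = 352679 - √(289 + 11449) = 352679 - √11738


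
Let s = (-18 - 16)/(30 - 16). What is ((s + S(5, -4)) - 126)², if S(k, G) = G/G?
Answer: 795664/49 ≈ 16238.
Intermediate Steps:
s = -17/7 (s = -34/14 = -34*1/14 = -17/7 ≈ -2.4286)
S(k, G) = 1
((s + S(5, -4)) - 126)² = ((-17/7 + 1) - 126)² = (-10/7 - 126)² = (-892/7)² = 795664/49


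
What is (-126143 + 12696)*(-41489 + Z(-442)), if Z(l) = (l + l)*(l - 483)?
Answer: -88058809317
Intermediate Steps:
Z(l) = 2*l*(-483 + l) (Z(l) = (2*l)*(-483 + l) = 2*l*(-483 + l))
(-126143 + 12696)*(-41489 + Z(-442)) = (-126143 + 12696)*(-41489 + 2*(-442)*(-483 - 442)) = -113447*(-41489 + 2*(-442)*(-925)) = -113447*(-41489 + 817700) = -113447*776211 = -88058809317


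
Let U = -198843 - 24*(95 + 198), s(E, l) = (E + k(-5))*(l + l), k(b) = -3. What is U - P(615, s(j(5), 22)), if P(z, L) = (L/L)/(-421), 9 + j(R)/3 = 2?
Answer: -86673374/421 ≈ -2.0588e+5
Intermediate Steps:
j(R) = -21 (j(R) = -27 + 3*2 = -27 + 6 = -21)
s(E, l) = 2*l*(-3 + E) (s(E, l) = (E - 3)*(l + l) = (-3 + E)*(2*l) = 2*l*(-3 + E))
P(z, L) = -1/421 (P(z, L) = 1*(-1/421) = -1/421)
U = -205875 (U = -198843 - 24*293 = -198843 - 1*7032 = -198843 - 7032 = -205875)
U - P(615, s(j(5), 22)) = -205875 - 1*(-1/421) = -205875 + 1/421 = -86673374/421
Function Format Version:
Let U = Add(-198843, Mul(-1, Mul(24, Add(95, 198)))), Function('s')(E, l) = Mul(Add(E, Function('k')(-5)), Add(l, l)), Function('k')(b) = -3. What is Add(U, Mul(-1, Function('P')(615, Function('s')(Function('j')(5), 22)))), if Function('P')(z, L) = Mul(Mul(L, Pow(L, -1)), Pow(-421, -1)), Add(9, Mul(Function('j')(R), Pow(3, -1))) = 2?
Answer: Rational(-86673374, 421) ≈ -2.0588e+5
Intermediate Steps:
Function('j')(R) = -21 (Function('j')(R) = Add(-27, Mul(3, 2)) = Add(-27, 6) = -21)
Function('s')(E, l) = Mul(2, l, Add(-3, E)) (Function('s')(E, l) = Mul(Add(E, -3), Add(l, l)) = Mul(Add(-3, E), Mul(2, l)) = Mul(2, l, Add(-3, E)))
Function('P')(z, L) = Rational(-1, 421) (Function('P')(z, L) = Mul(1, Rational(-1, 421)) = Rational(-1, 421))
U = -205875 (U = Add(-198843, Mul(-1, Mul(24, 293))) = Add(-198843, Mul(-1, 7032)) = Add(-198843, -7032) = -205875)
Add(U, Mul(-1, Function('P')(615, Function('s')(Function('j')(5), 22)))) = Add(-205875, Mul(-1, Rational(-1, 421))) = Add(-205875, Rational(1, 421)) = Rational(-86673374, 421)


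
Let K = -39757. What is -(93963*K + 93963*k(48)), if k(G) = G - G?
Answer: 3735686991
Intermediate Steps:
k(G) = 0
-(93963*K + 93963*k(48)) = -93963/(1/(-39757 + 0)) = -93963/(1/(-39757)) = -93963/(-1/39757) = -93963*(-39757) = 3735686991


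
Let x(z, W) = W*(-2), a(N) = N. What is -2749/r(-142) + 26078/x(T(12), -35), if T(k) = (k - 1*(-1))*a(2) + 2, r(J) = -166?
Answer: 2260689/5810 ≈ 389.10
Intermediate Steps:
T(k) = 4 + 2*k (T(k) = (k - 1*(-1))*2 + 2 = (k + 1)*2 + 2 = (1 + k)*2 + 2 = (2 + 2*k) + 2 = 4 + 2*k)
x(z, W) = -2*W
-2749/r(-142) + 26078/x(T(12), -35) = -2749/(-166) + 26078/((-2*(-35))) = -2749*(-1/166) + 26078/70 = 2749/166 + 26078*(1/70) = 2749/166 + 13039/35 = 2260689/5810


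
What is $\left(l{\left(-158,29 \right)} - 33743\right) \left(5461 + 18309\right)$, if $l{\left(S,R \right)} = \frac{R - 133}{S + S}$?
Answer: $- \frac{63362999670}{79} \approx -8.0206 \cdot 10^{8}$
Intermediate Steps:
$l{\left(S,R \right)} = \frac{-133 + R}{2 S}$
$\left(l{\left(-158,29 \right)} - 33743\right) \left(5461 + 18309\right) = \left(\frac{-133 + 29}{2 \left(-158\right)} - 33743\right) \left(5461 + 18309\right) = \left(\frac{1}{2} \left(- \frac{1}{158}\right) \left(-104\right) - 33743\right) 23770 = \left(\frac{26}{79} - 33743\right) 23770 = \left(- \frac{2665671}{79}\right) 23770 = - \frac{63362999670}{79}$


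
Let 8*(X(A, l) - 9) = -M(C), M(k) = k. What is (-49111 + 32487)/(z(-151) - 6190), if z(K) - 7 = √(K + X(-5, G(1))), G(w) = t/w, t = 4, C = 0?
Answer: 102786192/38229631 + 16624*I*√142/38229631 ≈ 2.6887 + 0.0051818*I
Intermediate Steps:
G(w) = 4/w
X(A, l) = 9 (X(A, l) = 9 + (-1*0)/8 = 9 + (⅛)*0 = 9 + 0 = 9)
z(K) = 7 + √(9 + K) (z(K) = 7 + √(K + 9) = 7 + √(9 + K))
(-49111 + 32487)/(z(-151) - 6190) = (-49111 + 32487)/((7 + √(9 - 151)) - 6190) = -16624/((7 + √(-142)) - 6190) = -16624/((7 + I*√142) - 6190) = -16624/(-6183 + I*√142)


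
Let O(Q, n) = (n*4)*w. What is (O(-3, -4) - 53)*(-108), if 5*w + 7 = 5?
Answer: 25164/5 ≈ 5032.8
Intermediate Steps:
w = -2/5 (w = -7/5 + (1/5)*5 = -7/5 + 1 = -2/5 ≈ -0.40000)
O(Q, n) = -8*n/5 (O(Q, n) = (n*4)*(-2/5) = (4*n)*(-2/5) = -8*n/5)
(O(-3, -4) - 53)*(-108) = (-8/5*(-4) - 53)*(-108) = (32/5 - 53)*(-108) = -233/5*(-108) = 25164/5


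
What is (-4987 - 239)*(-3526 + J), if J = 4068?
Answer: -2832492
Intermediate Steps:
(-4987 - 239)*(-3526 + J) = (-4987 - 239)*(-3526 + 4068) = -5226*542 = -2832492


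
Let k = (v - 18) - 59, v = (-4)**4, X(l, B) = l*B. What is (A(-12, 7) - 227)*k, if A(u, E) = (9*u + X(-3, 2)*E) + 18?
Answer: -64261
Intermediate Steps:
X(l, B) = B*l
v = 256
A(u, E) = 18 - 6*E + 9*u (A(u, E) = (9*u + (2*(-3))*E) + 18 = (9*u - 6*E) + 18 = (-6*E + 9*u) + 18 = 18 - 6*E + 9*u)
k = 179 (k = (256 - 18) - 59 = 238 - 59 = 179)
(A(-12, 7) - 227)*k = ((18 - 6*7 + 9*(-12)) - 227)*179 = ((18 - 42 - 108) - 227)*179 = (-132 - 227)*179 = -359*179 = -64261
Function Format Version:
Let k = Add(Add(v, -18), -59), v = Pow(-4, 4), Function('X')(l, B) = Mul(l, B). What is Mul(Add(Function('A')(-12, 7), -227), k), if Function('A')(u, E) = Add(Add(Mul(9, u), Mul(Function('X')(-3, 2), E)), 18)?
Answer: -64261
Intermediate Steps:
Function('X')(l, B) = Mul(B, l)
v = 256
Function('A')(u, E) = Add(18, Mul(-6, E), Mul(9, u)) (Function('A')(u, E) = Add(Add(Mul(9, u), Mul(Mul(2, -3), E)), 18) = Add(Add(Mul(9, u), Mul(-6, E)), 18) = Add(Add(Mul(-6, E), Mul(9, u)), 18) = Add(18, Mul(-6, E), Mul(9, u)))
k = 179 (k = Add(Add(256, -18), -59) = Add(238, -59) = 179)
Mul(Add(Function('A')(-12, 7), -227), k) = Mul(Add(Add(18, Mul(-6, 7), Mul(9, -12)), -227), 179) = Mul(Add(Add(18, -42, -108), -227), 179) = Mul(Add(-132, -227), 179) = Mul(-359, 179) = -64261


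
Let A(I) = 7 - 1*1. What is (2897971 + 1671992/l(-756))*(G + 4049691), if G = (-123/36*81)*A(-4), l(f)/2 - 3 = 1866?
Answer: 2088453648099595/178 ≈ 1.1733e+13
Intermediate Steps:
l(f) = 3738 (l(f) = 6 + 2*1866 = 6 + 3732 = 3738)
A(I) = 6 (A(I) = 7 - 1 = 6)
G = -3321/2 (G = (-123/36*81)*6 = (-123*1/36*81)*6 = -41/12*81*6 = -1107/4*6 = -3321/2 ≈ -1660.5)
(2897971 + 1671992/l(-756))*(G + 4049691) = (2897971 + 1671992/3738)*(-3321/2 + 4049691) = (2897971 + 1671992*(1/3738))*(8096061/2) = (2897971 + 119428/267)*(8096061/2) = (773877685/267)*(8096061/2) = 2088453648099595/178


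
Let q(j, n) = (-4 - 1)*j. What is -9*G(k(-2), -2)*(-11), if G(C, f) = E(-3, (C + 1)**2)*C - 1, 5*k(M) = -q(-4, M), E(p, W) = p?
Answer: 1089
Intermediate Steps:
q(j, n) = -5*j
k(M) = -4 (k(M) = (-(-5)*(-4))/5 = (-1*20)/5 = (1/5)*(-20) = -4)
G(C, f) = -1 - 3*C (G(C, f) = -3*C - 1 = -1 - 3*C)
-9*G(k(-2), -2)*(-11) = -9*(-1 - 3*(-4))*(-11) = -9*(-1 + 12)*(-11) = -9*11*(-11) = -99*(-11) = 1089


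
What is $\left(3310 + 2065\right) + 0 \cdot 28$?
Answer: $5375$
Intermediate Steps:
$\left(3310 + 2065\right) + 0 \cdot 28 = 5375 + 0 = 5375$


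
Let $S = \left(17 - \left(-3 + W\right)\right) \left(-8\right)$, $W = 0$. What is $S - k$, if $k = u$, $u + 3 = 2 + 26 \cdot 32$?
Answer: $-991$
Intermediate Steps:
$S = -160$ ($S = \left(17 + \left(3 - 0\right)\right) \left(-8\right) = \left(17 + \left(3 + 0\right)\right) \left(-8\right) = \left(17 + 3\right) \left(-8\right) = 20 \left(-8\right) = -160$)
$u = 831$ ($u = -3 + \left(2 + 26 \cdot 32\right) = -3 + \left(2 + 832\right) = -3 + 834 = 831$)
$k = 831$
$S - k = -160 - 831 = -991$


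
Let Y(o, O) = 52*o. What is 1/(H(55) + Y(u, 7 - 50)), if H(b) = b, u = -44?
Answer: -1/2233 ≈ -0.00044783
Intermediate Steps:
1/(H(55) + Y(u, 7 - 50)) = 1/(55 + 52*(-44)) = 1/(55 - 2288) = 1/(-2233) = -1/2233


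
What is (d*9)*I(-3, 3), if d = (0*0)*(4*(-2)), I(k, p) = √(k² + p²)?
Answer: 0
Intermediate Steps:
d = 0 (d = 0*(-8) = 0)
(d*9)*I(-3, 3) = (0*9)*√((-3)² + 3²) = 0*√(9 + 9) = 0*√18 = 0*(3*√2) = 0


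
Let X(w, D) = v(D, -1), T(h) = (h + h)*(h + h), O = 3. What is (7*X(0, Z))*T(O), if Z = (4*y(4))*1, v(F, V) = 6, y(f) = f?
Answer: 1512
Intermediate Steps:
Z = 16 (Z = (4*4)*1 = 16*1 = 16)
T(h) = 4*h² (T(h) = (2*h)*(2*h) = 4*h²)
X(w, D) = 6
(7*X(0, Z))*T(O) = (7*6)*(4*3²) = 42*(4*9) = 42*36 = 1512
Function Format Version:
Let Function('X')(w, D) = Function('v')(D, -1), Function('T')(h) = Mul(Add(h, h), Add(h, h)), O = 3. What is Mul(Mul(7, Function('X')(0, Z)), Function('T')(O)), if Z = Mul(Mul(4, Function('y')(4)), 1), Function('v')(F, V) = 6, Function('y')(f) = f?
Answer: 1512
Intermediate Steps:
Z = 16 (Z = Mul(Mul(4, 4), 1) = Mul(16, 1) = 16)
Function('T')(h) = Mul(4, Pow(h, 2)) (Function('T')(h) = Mul(Mul(2, h), Mul(2, h)) = Mul(4, Pow(h, 2)))
Function('X')(w, D) = 6
Mul(Mul(7, Function('X')(0, Z)), Function('T')(O)) = Mul(Mul(7, 6), Mul(4, Pow(3, 2))) = Mul(42, Mul(4, 9)) = Mul(42, 36) = 1512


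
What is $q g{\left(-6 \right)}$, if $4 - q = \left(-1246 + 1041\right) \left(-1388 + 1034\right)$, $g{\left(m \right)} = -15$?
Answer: $1088490$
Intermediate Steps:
$q = -72566$ ($q = 4 - \left(-1246 + 1041\right) \left(-1388 + 1034\right) = 4 - \left(-205\right) \left(-354\right) = 4 - 72570 = -72566$)
$q g{\left(-6 \right)} = \left(-72566\right) \left(-15\right) = 1088490$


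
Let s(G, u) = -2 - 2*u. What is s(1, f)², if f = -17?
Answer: 1024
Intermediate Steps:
s(1, f)² = (-2 - 2*(-17))² = (-2 + 34)² = 32² = 1024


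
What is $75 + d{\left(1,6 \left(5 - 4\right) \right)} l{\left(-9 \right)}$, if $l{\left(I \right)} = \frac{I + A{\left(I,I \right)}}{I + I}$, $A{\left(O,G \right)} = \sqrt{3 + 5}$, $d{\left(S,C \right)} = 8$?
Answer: $79 - \frac{8 \sqrt{2}}{9} \approx 77.743$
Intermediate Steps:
$A{\left(O,G \right)} = 2 \sqrt{2}$ ($A{\left(O,G \right)} = \sqrt{8} = 2 \sqrt{2}$)
$l{\left(I \right)} = \frac{I + 2 \sqrt{2}}{2 I}$ ($l{\left(I \right)} = \frac{I + 2 \sqrt{2}}{I + I} = \frac{I + 2 \sqrt{2}}{2 I}$)
$75 + d{\left(1,6 \left(5 - 4\right) \right)} l{\left(-9 \right)} = 75 + 8 \frac{\sqrt{2} + \frac{1}{2} \left(-9\right)}{-9} = 75 + 8 \left(- \frac{\sqrt{2} - \frac{9}{2}}{9}\right) = 75 + 8 \left(- \frac{- \frac{9}{2} + \sqrt{2}}{9}\right) = 75 + 8 \left(\frac{1}{2} - \frac{\sqrt{2}}{9}\right) = 75 + \left(4 - \frac{8 \sqrt{2}}{9}\right) = 79 - \frac{8 \sqrt{2}}{9}$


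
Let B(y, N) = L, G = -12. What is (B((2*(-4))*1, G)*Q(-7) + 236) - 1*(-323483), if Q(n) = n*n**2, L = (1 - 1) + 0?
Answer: 323719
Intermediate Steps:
L = 0 (L = 0 + 0 = 0)
B(y, N) = 0
Q(n) = n**3
(B((2*(-4))*1, G)*Q(-7) + 236) - 1*(-323483) = (0*(-7)**3 + 236) - 1*(-323483) = (0*(-343) + 236) + 323483 = (0 + 236) + 323483 = 236 + 323483 = 323719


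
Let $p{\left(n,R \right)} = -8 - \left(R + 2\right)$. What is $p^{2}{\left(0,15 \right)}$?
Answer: $625$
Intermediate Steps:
$p{\left(n,R \right)} = -10 - R$ ($p{\left(n,R \right)} = -8 - \left(2 + R\right) = -10 - R$)
$p^{2}{\left(0,15 \right)} = \left(-10 - 15\right)^{2} = \left(-25\right)^{2} = 625$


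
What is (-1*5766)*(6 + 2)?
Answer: -46128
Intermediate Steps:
(-1*5766)*(6 + 2) = -5766*8 = -46128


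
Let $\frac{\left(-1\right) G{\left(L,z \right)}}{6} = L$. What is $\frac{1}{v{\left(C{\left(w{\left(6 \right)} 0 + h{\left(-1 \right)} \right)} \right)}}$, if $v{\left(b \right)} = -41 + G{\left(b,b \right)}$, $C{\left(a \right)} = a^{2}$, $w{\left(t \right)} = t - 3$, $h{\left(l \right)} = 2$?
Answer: $- \frac{1}{65} \approx -0.015385$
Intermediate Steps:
$G{\left(L,z \right)} = - 6 L$
$w{\left(t \right)} = -3 + t$
$v{\left(b \right)} = -41 - 6 b$
$\frac{1}{v{\left(C{\left(w{\left(6 \right)} 0 + h{\left(-1 \right)} \right)} \right)}} = \frac{1}{-41 - 6 \left(\left(-3 + 6\right) 0 + 2\right)^{2}} = \frac{1}{-41 - 6 \left(3 \cdot 0 + 2\right)^{2}} = \frac{1}{-41 - 6 \left(0 + 2\right)^{2}} = \frac{1}{-41 - 6 \cdot 2^{2}} = \frac{1}{-41 - 24} = \frac{1}{-65} = - \frac{1}{65}$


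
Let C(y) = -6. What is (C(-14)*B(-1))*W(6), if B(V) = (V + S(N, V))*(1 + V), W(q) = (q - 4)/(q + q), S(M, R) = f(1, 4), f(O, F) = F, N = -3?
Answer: 0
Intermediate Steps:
S(M, R) = 4
W(q) = (-4 + q)/(2*q) (W(q) = (-4 + q)/((2*q)) = (-4 + q)*(1/(2*q)) = (-4 + q)/(2*q))
B(V) = (1 + V)*(4 + V) (B(V) = (V + 4)*(1 + V) = (4 + V)*(1 + V) = (1 + V)*(4 + V))
(C(-14)*B(-1))*W(6) = (-6*(4 + (-1)² + 5*(-1)))*((½)*(-4 + 6)/6) = (-6*(4 + 1 - 5))*((½)*(⅙)*2) = -6*0*(⅙) = 0*(⅙) = 0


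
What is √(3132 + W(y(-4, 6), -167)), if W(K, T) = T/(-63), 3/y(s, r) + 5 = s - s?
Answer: √1382381/21 ≈ 55.988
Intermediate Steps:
y(s, r) = -⅗ (y(s, r) = 3/(-5 + (s - s)) = 3/(-5 + 0) = 3/(-5) = 3*(-⅕) = -⅗)
W(K, T) = -T/63 (W(K, T) = T*(-1/63) = -T/63)
√(3132 + W(y(-4, 6), -167)) = √(3132 - 1/63*(-167)) = √(3132 + 167/63) = √(197483/63) = √1382381/21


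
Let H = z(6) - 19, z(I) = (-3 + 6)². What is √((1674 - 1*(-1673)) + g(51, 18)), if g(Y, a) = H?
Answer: √3337 ≈ 57.767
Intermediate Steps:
z(I) = 9 (z(I) = 3² = 9)
H = -10 (H = 9 - 19 = -10)
g(Y, a) = -10
√((1674 - 1*(-1673)) + g(51, 18)) = √((1674 - 1*(-1673)) - 10) = √((1674 + 1673) - 10) = √(3347 - 10) = √3337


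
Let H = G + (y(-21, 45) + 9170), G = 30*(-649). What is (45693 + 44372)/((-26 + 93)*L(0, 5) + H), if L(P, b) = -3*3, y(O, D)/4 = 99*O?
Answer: -90065/19219 ≈ -4.6862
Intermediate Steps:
G = -19470
y(O, D) = 396*O (y(O, D) = 4*(99*O) = 396*O)
L(P, b) = -9
H = -18616 (H = -19470 + (396*(-21) + 9170) = -19470 + (-8316 + 9170) = -19470 + 854 = -18616)
(45693 + 44372)/((-26 + 93)*L(0, 5) + H) = (45693 + 44372)/((-26 + 93)*(-9) - 18616) = 90065/(67*(-9) - 18616) = 90065/(-603 - 18616) = 90065/(-19219) = 90065*(-1/19219) = -90065/19219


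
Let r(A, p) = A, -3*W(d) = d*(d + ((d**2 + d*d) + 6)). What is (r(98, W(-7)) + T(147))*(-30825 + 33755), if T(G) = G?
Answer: 717850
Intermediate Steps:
W(d) = -d*(6 + d + 2*d**2)/3 (W(d) = -d*(d + ((d**2 + d*d) + 6))/3 = -d*(d + ((d**2 + d**2) + 6))/3 = -d*(d + (2*d**2 + 6))/3 = -d*(d + (6 + 2*d**2))/3 = -d*(6 + d + 2*d**2)/3)
(r(98, W(-7)) + T(147))*(-30825 + 33755) = (98 + 147)*(-30825 + 33755) = 245*2930 = 717850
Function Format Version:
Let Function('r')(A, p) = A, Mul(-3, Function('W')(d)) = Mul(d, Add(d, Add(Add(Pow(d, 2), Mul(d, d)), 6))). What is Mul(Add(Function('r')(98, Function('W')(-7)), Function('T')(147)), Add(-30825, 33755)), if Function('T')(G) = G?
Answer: 717850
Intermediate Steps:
Function('W')(d) = Mul(Rational(-1, 3), d, Add(6, d, Mul(2, Pow(d, 2)))) (Function('W')(d) = Mul(Rational(-1, 3), Mul(d, Add(d, Add(Add(Pow(d, 2), Mul(d, d)), 6)))) = Mul(Rational(-1, 3), Mul(d, Add(d, Add(Add(Pow(d, 2), Pow(d, 2)), 6)))) = Mul(Rational(-1, 3), Mul(d, Add(d, Add(Mul(2, Pow(d, 2)), 6)))) = Mul(Rational(-1, 3), Mul(d, Add(d, Add(6, Mul(2, Pow(d, 2)))))) = Mul(Rational(-1, 3), Mul(d, Add(6, d, Mul(2, Pow(d, 2))))) = Mul(Rational(-1, 3), d, Add(6, d, Mul(2, Pow(d, 2)))))
Mul(Add(Function('r')(98, Function('W')(-7)), Function('T')(147)), Add(-30825, 33755)) = Mul(Add(98, 147), Add(-30825, 33755)) = Mul(245, 2930) = 717850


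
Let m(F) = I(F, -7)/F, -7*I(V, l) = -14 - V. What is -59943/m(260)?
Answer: -54548130/137 ≈ -3.9816e+5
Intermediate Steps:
I(V, l) = 2 + V/7 (I(V, l) = -(-14 - V)/7 = 2 + V/7)
m(F) = (2 + F/7)/F
-59943/m(260) = -59943*1820/(14 + 260) = -59943/((1/7)*(1/260)*274) = -59943/137/910 = -59943*910/137 = -54548130/137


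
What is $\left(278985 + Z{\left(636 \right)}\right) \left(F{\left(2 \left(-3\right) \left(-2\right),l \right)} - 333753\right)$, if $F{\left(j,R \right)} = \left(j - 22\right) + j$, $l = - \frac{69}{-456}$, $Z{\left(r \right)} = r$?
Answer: $-93323788371$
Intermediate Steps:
$l = \frac{23}{152}$ ($l = \left(-69\right) \left(- \frac{1}{456}\right) = \frac{23}{152} \approx 0.15132$)
$F{\left(j,R \right)} = -22 + 2 j$ ($F{\left(j,R \right)} = \left(-22 + j\right) + j = -22 + 2 j$)
$\left(278985 + Z{\left(636 \right)}\right) \left(F{\left(2 \left(-3\right) \left(-2\right),l \right)} - 333753\right) = \left(278985 + 636\right) \left(\left(-22 + 2 \cdot 2 \left(-3\right) \left(-2\right)\right) - 333753\right) = 279621 \left(\left(-22 + 2 \left(\left(-6\right) \left(-2\right)\right)\right) - 333753\right) = 279621 \left(\left(-22 + 2 \cdot 12\right) - 333753\right) = 279621 \left(\left(-22 + 24\right) - 333753\right) = 279621 \left(2 - 333753\right) = 279621 \left(-333751\right) = -93323788371$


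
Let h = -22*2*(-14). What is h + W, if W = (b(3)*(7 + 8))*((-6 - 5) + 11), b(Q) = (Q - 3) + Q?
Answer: 616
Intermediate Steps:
b(Q) = -3 + 2*Q (b(Q) = (-3 + Q) + Q = -3 + 2*Q)
W = 0 (W = ((-3 + 2*3)*(7 + 8))*((-6 - 5) + 11) = ((-3 + 6)*15)*(-11 + 11) = (3*15)*0 = 45*0 = 0)
h = 616 (h = -44*(-14) = 616)
h + W = 616 + 0 = 616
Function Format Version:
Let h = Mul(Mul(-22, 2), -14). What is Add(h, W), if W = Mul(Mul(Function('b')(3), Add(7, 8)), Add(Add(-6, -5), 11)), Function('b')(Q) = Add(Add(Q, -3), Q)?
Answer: 616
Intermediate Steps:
Function('b')(Q) = Add(-3, Mul(2, Q)) (Function('b')(Q) = Add(Add(-3, Q), Q) = Add(-3, Mul(2, Q)))
W = 0 (W = Mul(Mul(Add(-3, Mul(2, 3)), Add(7, 8)), Add(Add(-6, -5), 11)) = Mul(Mul(Add(-3, 6), 15), Add(-11, 11)) = Mul(Mul(3, 15), 0) = Mul(45, 0) = 0)
h = 616 (h = Mul(-44, -14) = 616)
Add(h, W) = Add(616, 0) = 616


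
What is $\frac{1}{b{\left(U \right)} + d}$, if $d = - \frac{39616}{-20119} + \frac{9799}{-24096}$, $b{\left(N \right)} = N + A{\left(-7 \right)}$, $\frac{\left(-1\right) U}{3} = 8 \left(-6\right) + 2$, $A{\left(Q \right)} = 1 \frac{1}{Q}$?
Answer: $\frac{3393511968}{473121951545} \approx 0.0071726$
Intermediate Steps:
$A{\left(Q \right)} = \frac{1}{Q}$
$U = 138$ ($U = - 3 \left(8 \left(-6\right) + 2\right) = - 3 \left(-48 + 2\right) = \left(-3\right) \left(-46\right) = 138$)
$b{\left(N \right)} = - \frac{1}{7} + N$ ($b{\left(N \right)} = N + \frac{1}{-7} = N - \frac{1}{7} = - \frac{1}{7} + N$)
$d = \frac{757441055}{484787424}$ ($d = \left(-39616\right) \left(- \frac{1}{20119}\right) + 9799 \left(- \frac{1}{24096}\right) = \frac{39616}{20119} - \frac{9799}{24096} = \frac{757441055}{484787424} \approx 1.5624$)
$\frac{1}{b{\left(U \right)} + d} = \frac{1}{\left(- \frac{1}{7} + 138\right) + \frac{757441055}{484787424}} = \frac{1}{\frac{965}{7} + \frac{757441055}{484787424}} = \frac{1}{\frac{473121951545}{3393511968}} = \frac{3393511968}{473121951545}$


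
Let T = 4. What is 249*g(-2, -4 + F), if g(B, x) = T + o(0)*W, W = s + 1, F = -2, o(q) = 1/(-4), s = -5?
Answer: 1245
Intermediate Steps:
o(q) = -¼
W = -4 (W = -5 + 1 = -4)
g(B, x) = 5 (g(B, x) = 4 - ¼*(-4) = 4 + 1 = 5)
249*g(-2, -4 + F) = 249*5 = 1245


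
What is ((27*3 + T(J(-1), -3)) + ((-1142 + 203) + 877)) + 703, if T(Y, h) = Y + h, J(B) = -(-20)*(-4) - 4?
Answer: 635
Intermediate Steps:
J(B) = -84 (J(B) = -5*16 - 4 = -80 - 4 = -84)
((27*3 + T(J(-1), -3)) + ((-1142 + 203) + 877)) + 703 = ((27*3 + (-84 - 3)) + ((-1142 + 203) + 877)) + 703 = ((81 - 87) + (-939 + 877)) + 703 = (-6 - 62) + 703 = -68 + 703 = 635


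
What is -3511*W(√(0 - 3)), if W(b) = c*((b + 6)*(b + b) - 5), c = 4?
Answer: 154484 - 168528*I*√3 ≈ 1.5448e+5 - 2.919e+5*I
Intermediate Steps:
W(b) = -20 + 8*b*(6 + b) (W(b) = 4*((b + 6)*(b + b) - 5) = 4*((6 + b)*(2*b) - 5) = 4*(2*b*(6 + b) - 5) = 4*(-5 + 2*b*(6 + b)) = -20 + 8*b*(6 + b))
-3511*W(√(0 - 3)) = -3511*(-20 + 8*(√(0 - 3))² + 48*√(0 - 3)) = -3511*(-20 + 8*(√(-3))² + 48*√(-3)) = -3511*(-20 + 8*(I*√3)² + 48*(I*√3)) = -3511*(-20 + 8*(-3) + 48*I*√3) = -3511*(-20 - 24 + 48*I*√3) = -3511*(-44 + 48*I*√3) = 154484 - 168528*I*√3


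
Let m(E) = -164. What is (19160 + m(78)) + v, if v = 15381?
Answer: 34377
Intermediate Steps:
(19160 + m(78)) + v = (19160 - 164) + 15381 = 18996 + 15381 = 34377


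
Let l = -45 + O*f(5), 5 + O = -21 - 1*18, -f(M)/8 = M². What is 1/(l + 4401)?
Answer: 1/13156 ≈ 7.6011e-5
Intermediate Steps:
f(M) = -8*M²
O = -44 (O = -5 + (-21 - 1*18) = -5 + (-21 - 18) = -5 - 39 = -44)
l = 8755 (l = -45 - (-352)*5² = -45 - (-352)*25 = -45 - 44*(-200) = -45 + 8800 = 8755)
1/(l + 4401) = 1/(8755 + 4401) = 1/13156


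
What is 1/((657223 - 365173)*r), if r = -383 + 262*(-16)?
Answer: -1/1336128750 ≈ -7.4843e-10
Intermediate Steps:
r = -4575 (r = -383 - 4192 = -4575)
1/((657223 - 365173)*r) = 1/((657223 - 365173)*(-4575)) = -1/4575/292050 = (1/292050)*(-1/4575) = -1/1336128750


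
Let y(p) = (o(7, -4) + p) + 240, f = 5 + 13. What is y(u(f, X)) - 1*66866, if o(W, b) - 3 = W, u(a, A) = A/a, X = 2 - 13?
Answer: -1199099/18 ≈ -66617.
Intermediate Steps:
f = 18
X = -11
o(W, b) = 3 + W
y(p) = 250 + p (y(p) = ((3 + 7) + p) + 240 = (10 + p) + 240 = 250 + p)
y(u(f, X)) - 1*66866 = (250 - 11/18) - 1*66866 = (250 - 11*1/18) - 66866 = (250 - 11/18) - 66866 = 4489/18 - 66866 = -1199099/18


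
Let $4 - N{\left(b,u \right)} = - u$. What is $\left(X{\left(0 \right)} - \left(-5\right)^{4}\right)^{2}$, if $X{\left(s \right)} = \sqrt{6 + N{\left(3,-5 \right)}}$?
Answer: $\left(-625 + \sqrt{5}\right)^{2} \approx 3.8784 \cdot 10^{5}$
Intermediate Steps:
$N{\left(b,u \right)} = 4 + u$ ($N{\left(b,u \right)} = 4 - - u = 4 + u$)
$X{\left(s \right)} = \sqrt{5}$ ($X{\left(s \right)} = \sqrt{6 + \left(4 - 5\right)} = \sqrt{6 - 1} = \sqrt{5}$)
$\left(X{\left(0 \right)} - \left(-5\right)^{4}\right)^{2} = \left(\sqrt{5} - \left(-5\right)^{4}\right)^{2} = \left(\sqrt{5} - 625\right)^{2} = \left(-625 + \sqrt{5}\right)^{2}$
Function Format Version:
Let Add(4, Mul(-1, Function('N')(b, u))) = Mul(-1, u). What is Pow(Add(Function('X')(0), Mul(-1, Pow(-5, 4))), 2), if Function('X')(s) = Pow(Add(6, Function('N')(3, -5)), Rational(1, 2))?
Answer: Pow(Add(-625, Pow(5, Rational(1, 2))), 2) ≈ 3.8784e+5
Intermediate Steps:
Function('N')(b, u) = Add(4, u) (Function('N')(b, u) = Add(4, Mul(-1, Mul(-1, u))) = Add(4, u))
Function('X')(s) = Pow(5, Rational(1, 2)) (Function('X')(s) = Pow(Add(6, Add(4, -5)), Rational(1, 2)) = Pow(Add(6, -1), Rational(1, 2)) = Pow(5, Rational(1, 2)))
Pow(Add(Function('X')(0), Mul(-1, Pow(-5, 4))), 2) = Pow(Add(Pow(5, Rational(1, 2)), Mul(-1, Pow(-5, 4))), 2) = Pow(Add(Pow(5, Rational(1, 2)), Mul(-1, 625)), 2) = Pow(Add(Pow(5, Rational(1, 2)), -625), 2) = Pow(Add(-625, Pow(5, Rational(1, 2))), 2)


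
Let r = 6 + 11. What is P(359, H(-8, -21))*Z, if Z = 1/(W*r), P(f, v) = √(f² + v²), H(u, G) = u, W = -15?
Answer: -√128945/255 ≈ -1.4082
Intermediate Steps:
r = 17
Z = -1/255 (Z = 1/(-15*17) = -1/15*1/17 = -1/255 ≈ -0.0039216)
P(359, H(-8, -21))*Z = √(359² + (-8)²)*(-1/255) = √(128881 + 64)*(-1/255) = √128945*(-1/255) = -√128945/255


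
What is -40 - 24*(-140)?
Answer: 3320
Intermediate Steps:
-40 - 24*(-140) = -40 + 3360 = 3320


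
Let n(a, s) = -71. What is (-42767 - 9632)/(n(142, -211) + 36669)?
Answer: -52399/36598 ≈ -1.4317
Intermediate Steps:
(-42767 - 9632)/(n(142, -211) + 36669) = (-42767 - 9632)/(-71 + 36669) = -52399/36598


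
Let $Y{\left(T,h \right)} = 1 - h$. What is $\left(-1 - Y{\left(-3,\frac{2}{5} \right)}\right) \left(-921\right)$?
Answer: $\frac{7368}{5} \approx 1473.6$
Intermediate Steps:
$\left(-1 - Y{\left(-3,\frac{2}{5} \right)}\right) \left(-921\right) = \left(-1 - \left(1 - \frac{2}{5}\right)\right) \left(-921\right) = \left(-1 - \frac{3}{5}\right) \left(-921\right) = \left(- \frac{8}{5}\right) \left(-921\right) = \frac{7368}{5}$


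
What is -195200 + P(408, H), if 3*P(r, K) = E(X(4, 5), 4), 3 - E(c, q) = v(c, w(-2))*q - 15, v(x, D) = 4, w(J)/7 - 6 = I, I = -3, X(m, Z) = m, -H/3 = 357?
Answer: -585598/3 ≈ -1.9520e+5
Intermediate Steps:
H = -1071 (H = -3*357 = -1071)
w(J) = 21 (w(J) = 42 + 7*(-3) = 42 - 21 = 21)
E(c, q) = 18 - 4*q (E(c, q) = 3 - (4*q - 15) = 3 - (-15 + 4*q) = 3 + (15 - 4*q) = 18 - 4*q)
P(r, K) = ⅔ (P(r, K) = (18 - 4*4)/3 = (18 - 16)/3 = (⅓)*2 = ⅔)
-195200 + P(408, H) = -195200 + ⅔ = -585598/3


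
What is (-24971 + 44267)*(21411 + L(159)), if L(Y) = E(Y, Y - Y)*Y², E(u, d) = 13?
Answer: 6754834944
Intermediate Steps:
L(Y) = 13*Y²
(-24971 + 44267)*(21411 + L(159)) = (-24971 + 44267)*(21411 + 13*159²) = 19296*(21411 + 13*25281) = 19296*(21411 + 328653) = 19296*350064 = 6754834944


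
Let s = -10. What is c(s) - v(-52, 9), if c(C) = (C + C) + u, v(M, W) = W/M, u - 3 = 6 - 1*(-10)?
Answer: -43/52 ≈ -0.82692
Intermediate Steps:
u = 19 (u = 3 + (6 - 1*(-10)) = 3 + (6 + 10) = 3 + 16 = 19)
c(C) = 19 + 2*C (c(C) = (C + C) + 19 = 2*C + 19 = 19 + 2*C)
c(s) - v(-52, 9) = (19 + 2*(-10)) - 9/(-52) = (19 - 20) - 9*(-1)/52 = -1 - 1*(-9/52) = -1 + 9/52 = -43/52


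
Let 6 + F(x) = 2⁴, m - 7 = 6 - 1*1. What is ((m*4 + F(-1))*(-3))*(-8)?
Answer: 1392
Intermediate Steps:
m = 12 (m = 7 + (6 - 1*1) = 7 + (6 - 1) = 7 + 5 = 12)
F(x) = 10 (F(x) = -6 + 2⁴ = -6 + 16 = 10)
((m*4 + F(-1))*(-3))*(-8) = ((12*4 + 10)*(-3))*(-8) = ((48 + 10)*(-3))*(-8) = (58*(-3))*(-8) = -174*(-8) = 1392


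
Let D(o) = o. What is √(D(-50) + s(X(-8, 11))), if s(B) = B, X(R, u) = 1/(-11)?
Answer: I*√6061/11 ≈ 7.0775*I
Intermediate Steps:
X(R, u) = -1/11
√(D(-50) + s(X(-8, 11))) = √(-50 - 1/11) = √(-551/11) = I*√6061/11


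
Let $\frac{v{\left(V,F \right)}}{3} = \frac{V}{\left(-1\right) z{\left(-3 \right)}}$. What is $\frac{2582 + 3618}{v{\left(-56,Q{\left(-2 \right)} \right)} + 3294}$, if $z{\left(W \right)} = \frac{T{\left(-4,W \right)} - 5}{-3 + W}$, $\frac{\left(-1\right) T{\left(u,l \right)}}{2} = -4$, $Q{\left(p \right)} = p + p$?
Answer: $\frac{3100}{1479} \approx 2.096$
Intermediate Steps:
$Q{\left(p \right)} = 2 p$
$T{\left(u,l \right)} = 8$ ($T{\left(u,l \right)} = \left(-2\right) \left(-4\right) = 8$)
$z{\left(W \right)} = \frac{3}{-3 + W}$ ($z{\left(W \right)} = \frac{8 - 5}{-3 + W} = \frac{3}{-3 + W}$)
$v{\left(V,F \right)} = 6 V$ ($v{\left(V,F \right)} = 3 \frac{V}{\left(-1\right) \frac{3}{-3 - 3}} = 3 \frac{V}{\left(-1\right) \frac{3}{-6}} = 3 \frac{V}{\left(-1\right) 3 \left(- \frac{1}{6}\right)} = 3 \frac{V}{\left(-1\right) \left(- \frac{1}{2}\right)} = 3 V \frac{1}{\frac{1}{2}} = 3 V 2 = 3 \cdot 2 V = 6 V$)
$\frac{2582 + 3618}{v{\left(-56,Q{\left(-2 \right)} \right)} + 3294} = \frac{2582 + 3618}{6 \left(-56\right) + 3294} = \frac{6200}{-336 + 3294} = \frac{6200}{2958} = 6200 \cdot \frac{1}{2958} = \frac{3100}{1479}$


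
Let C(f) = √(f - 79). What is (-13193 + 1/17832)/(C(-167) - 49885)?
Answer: 11735824128875/44375172214872 + 235257575*I*√246/44375172214872 ≈ 0.26447 + 8.3152e-5*I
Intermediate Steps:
C(f) = √(-79 + f)
(-13193 + 1/17832)/(C(-167) - 49885) = (-13193 + 1/17832)/(√(-79 - 167) - 49885) = (-13193 + 1/17832)/(√(-246) - 49885) = -235257575/(17832*(I*√246 - 49885)) = -235257575/(17832*(-49885 + I*√246))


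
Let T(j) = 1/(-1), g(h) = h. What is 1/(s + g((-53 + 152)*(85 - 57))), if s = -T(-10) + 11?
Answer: 1/2784 ≈ 0.00035920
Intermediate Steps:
T(j) = -1
s = 12 (s = -1*(-1) + 11 = 1 + 11 = 12)
1/(s + g((-53 + 152)*(85 - 57))) = 1/(12 + (-53 + 152)*(85 - 57)) = 1/(12 + 99*28) = 1/(12 + 2772) = 1/2784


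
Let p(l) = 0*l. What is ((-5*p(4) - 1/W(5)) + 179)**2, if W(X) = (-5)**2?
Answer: 20016676/625 ≈ 32027.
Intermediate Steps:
W(X) = 25
p(l) = 0
((-5*p(4) - 1/W(5)) + 179)**2 = ((-5*0 - 1/25) + 179)**2 = ((0 - 1*1/25) + 179)**2 = ((0 - 1/25) + 179)**2 = (-1/25 + 179)**2 = (4474/25)**2 = 20016676/625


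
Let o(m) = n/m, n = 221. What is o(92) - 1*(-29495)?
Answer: 2713761/92 ≈ 29497.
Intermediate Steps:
o(m) = 221/m
o(92) - 1*(-29495) = 221/92 - 1*(-29495) = 221*(1/92) + 29495 = 221/92 + 29495 = 2713761/92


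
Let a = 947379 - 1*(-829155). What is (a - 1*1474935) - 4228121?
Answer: -3926522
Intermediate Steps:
a = 1776534 (a = 947379 + 829155 = 1776534)
(a - 1*1474935) - 4228121 = (1776534 - 1*1474935) - 4228121 = (1776534 - 1474935) - 4228121 = 301599 - 4228121 = -3926522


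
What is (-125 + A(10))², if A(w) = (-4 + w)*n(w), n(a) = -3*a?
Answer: 93025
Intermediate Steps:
A(w) = -3*w*(-4 + w) (A(w) = (-4 + w)*(-3*w) = -3*w*(-4 + w))
(-125 + A(10))² = (-125 + 3*10*(4 - 1*10))² = (-125 + 3*10*(4 - 10))² = (-125 + 3*10*(-6))² = (-125 - 180)² = (-305)² = 93025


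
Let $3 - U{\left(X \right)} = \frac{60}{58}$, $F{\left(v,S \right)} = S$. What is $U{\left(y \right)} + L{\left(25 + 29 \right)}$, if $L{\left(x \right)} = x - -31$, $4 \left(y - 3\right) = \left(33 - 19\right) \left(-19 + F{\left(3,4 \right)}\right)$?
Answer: $\frac{2522}{29} \approx 86.966$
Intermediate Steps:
$y = - \frac{99}{2}$ ($y = 3 + \frac{\left(33 - 19\right) \left(-19 + 4\right)}{4} = 3 + \frac{14 \left(-15\right)}{4} = 3 + \frac{1}{4} \left(-210\right) = 3 - \frac{105}{2} = - \frac{99}{2} \approx -49.5$)
$U{\left(X \right)} = \frac{57}{29}$ ($U{\left(X \right)} = 3 - \frac{60}{58} = 3 - 60 \cdot \frac{1}{58} = 3 - \frac{30}{29} = \frac{57}{29}$)
$L{\left(x \right)} = 31 + x$ ($L{\left(x \right)} = x + 31 = 31 + x$)
$U{\left(y \right)} + L{\left(25 + 29 \right)} = \frac{57}{29} + \left(31 + \left(25 + 29\right)\right) = \frac{57}{29} + \left(31 + 54\right) = \frac{57}{29} + 85 = \frac{2522}{29}$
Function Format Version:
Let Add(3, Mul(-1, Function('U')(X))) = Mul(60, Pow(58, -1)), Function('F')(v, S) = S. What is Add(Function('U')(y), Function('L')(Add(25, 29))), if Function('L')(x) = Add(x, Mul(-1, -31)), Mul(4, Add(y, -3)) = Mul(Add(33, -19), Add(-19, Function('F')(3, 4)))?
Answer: Rational(2522, 29) ≈ 86.966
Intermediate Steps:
y = Rational(-99, 2) (y = Add(3, Mul(Rational(1, 4), Mul(Add(33, -19), Add(-19, 4)))) = Add(3, Mul(Rational(1, 4), Mul(14, -15))) = Add(3, Mul(Rational(1, 4), -210)) = Add(3, Rational(-105, 2)) = Rational(-99, 2) ≈ -49.500)
Function('U')(X) = Rational(57, 29) (Function('U')(X) = Add(3, Mul(-1, Mul(60, Pow(58, -1)))) = Add(3, Mul(-1, Mul(60, Rational(1, 58)))) = Add(3, Mul(-1, Rational(30, 29))) = Add(3, Rational(-30, 29)) = Rational(57, 29))
Function('L')(x) = Add(31, x) (Function('L')(x) = Add(x, 31) = Add(31, x))
Add(Function('U')(y), Function('L')(Add(25, 29))) = Add(Rational(57, 29), Add(31, Add(25, 29))) = Add(Rational(57, 29), Add(31, 54)) = Add(Rational(57, 29), 85) = Rational(2522, 29)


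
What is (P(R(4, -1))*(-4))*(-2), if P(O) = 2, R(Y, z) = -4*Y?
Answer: 16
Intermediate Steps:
(P(R(4, -1))*(-4))*(-2) = (2*(-4))*(-2) = -8*(-2) = 16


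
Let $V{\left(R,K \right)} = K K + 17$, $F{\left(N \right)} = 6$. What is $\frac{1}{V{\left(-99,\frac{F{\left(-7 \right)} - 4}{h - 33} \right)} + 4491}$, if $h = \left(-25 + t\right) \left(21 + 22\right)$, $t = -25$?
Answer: $\frac{4765489}{21482824416} \approx 0.00022183$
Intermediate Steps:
$h = -2150$ ($h = \left(-25 - 25\right) \left(21 + 22\right) = \left(-50\right) 43 = -2150$)
$V{\left(R,K \right)} = 17 + K^{2}$ ($V{\left(R,K \right)} = K^{2} + 17 = 17 + K^{2}$)
$\frac{1}{V{\left(-99,\frac{F{\left(-7 \right)} - 4}{h - 33} \right)} + 4491} = \frac{1}{\left(17 + \left(\frac{6 - 4}{-2150 - 33}\right)^{2}\right) + 4491} = \frac{1}{\left(17 + \left(\frac{2}{-2183}\right)^{2}\right) + 4491} = \frac{1}{\left(17 + \left(2 \left(- \frac{1}{2183}\right)\right)^{2}\right) + 4491} = \frac{1}{\left(17 + \left(- \frac{2}{2183}\right)^{2}\right) + 4491} = \frac{1}{\left(17 + \frac{4}{4765489}\right) + 4491} = \frac{1}{\frac{81013317}{4765489} + 4491} = \frac{1}{\frac{21482824416}{4765489}} = \frac{4765489}{21482824416}$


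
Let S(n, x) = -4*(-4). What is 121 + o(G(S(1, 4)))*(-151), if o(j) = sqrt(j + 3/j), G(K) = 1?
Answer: -181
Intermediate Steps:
S(n, x) = 16
121 + o(G(S(1, 4)))*(-151) = 121 + sqrt(1 + 3/1)*(-151) = 121 + sqrt(1 + 3*1)*(-151) = 121 + sqrt(1 + 3)*(-151) = 121 + sqrt(4)*(-151) = 121 + 2*(-151) = 121 - 302 = -181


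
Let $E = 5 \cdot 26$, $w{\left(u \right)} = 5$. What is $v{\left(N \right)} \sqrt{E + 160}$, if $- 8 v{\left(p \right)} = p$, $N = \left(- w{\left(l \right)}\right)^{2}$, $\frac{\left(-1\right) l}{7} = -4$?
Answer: $- \frac{25 \sqrt{290}}{8} \approx -53.217$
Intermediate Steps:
$l = 28$ ($l = \left(-7\right) \left(-4\right) = 28$)
$E = 130$
$N = 25$ ($N = \left(\left(-1\right) 5\right)^{2} = \left(-5\right)^{2} = 25$)
$v{\left(p \right)} = - \frac{p}{8}$
$v{\left(N \right)} \sqrt{E + 160} = \left(- \frac{1}{8}\right) 25 \sqrt{130 + 160} = - \frac{25 \sqrt{290}}{8}$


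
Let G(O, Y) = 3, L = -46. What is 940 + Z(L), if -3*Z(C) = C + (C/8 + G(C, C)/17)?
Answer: 65089/68 ≈ 957.19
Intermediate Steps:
Z(C) = -1/17 - 3*C/8 (Z(C) = -(C + (C/8 + 3/17))/3 = -(C + (3/17 + C/8))/3 = -(3/17 + 9*C/8)/3 = -1/17 - 3*C/8)
940 + Z(L) = 940 + (-1/17 - 3/8*(-46)) = 940 + (-1/17 + 69/4) = 940 + 1169/68 = 65089/68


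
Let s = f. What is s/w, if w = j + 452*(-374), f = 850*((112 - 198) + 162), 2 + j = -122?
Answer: -16150/42293 ≈ -0.38186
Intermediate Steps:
j = -124 (j = -2 - 122 = -124)
f = 64600 (f = 850*(-86 + 162) = 850*76 = 64600)
w = -169172 (w = -124 + 452*(-374) = -124 - 169048 = -169172)
s = 64600
s/w = 64600/(-169172) = 64600*(-1/169172) = -16150/42293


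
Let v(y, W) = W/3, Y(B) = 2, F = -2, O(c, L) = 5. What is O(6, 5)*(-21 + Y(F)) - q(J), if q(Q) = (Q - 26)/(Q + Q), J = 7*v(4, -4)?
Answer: -2713/28 ≈ -96.893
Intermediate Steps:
v(y, W) = W/3 (v(y, W) = W*(⅓) = W/3)
J = -28/3 (J = 7*((⅓)*(-4)) = 7*(-4/3) = -28/3 ≈ -9.3333)
q(Q) = (-26 + Q)/(2*Q) (q(Q) = (-26 + Q)/((2*Q)) = (-26 + Q)*(1/(2*Q)) = (-26 + Q)/(2*Q))
O(6, 5)*(-21 + Y(F)) - q(J) = 5*(-21 + 2) - (-26 - 28/3)/(2*(-28/3)) = 5*(-19) - (-3)*(-106)/(2*28*3) = -95 - 1*53/28 = -95 - 53/28 = -2713/28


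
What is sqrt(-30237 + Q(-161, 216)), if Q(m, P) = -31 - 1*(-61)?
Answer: I*sqrt(30207) ≈ 173.8*I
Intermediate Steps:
Q(m, P) = 30 (Q(m, P) = -31 + 61 = 30)
sqrt(-30237 + Q(-161, 216)) = sqrt(-30237 + 30) = sqrt(-30207) = I*sqrt(30207)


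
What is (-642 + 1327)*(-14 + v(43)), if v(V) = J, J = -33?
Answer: -32195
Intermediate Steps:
v(V) = -33
(-642 + 1327)*(-14 + v(43)) = (-642 + 1327)*(-14 - 33) = 685*(-47) = -32195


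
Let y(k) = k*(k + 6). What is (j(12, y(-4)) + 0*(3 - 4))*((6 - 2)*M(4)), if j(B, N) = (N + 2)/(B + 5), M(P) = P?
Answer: -96/17 ≈ -5.6471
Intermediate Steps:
y(k) = k*(6 + k)
j(B, N) = (2 + N)/(5 + B)
(j(12, y(-4)) + 0*(3 - 4))*((6 - 2)*M(4)) = ((2 - 4*(6 - 4))/(5 + 12) + 0*(3 - 4))*((6 - 2)*4) = ((2 - 4*2)/17 + 0*(-1))*(4*4) = ((2 - 8)/17 + 0)*16 = ((1/17)*(-6) + 0)*16 = (-6/17 + 0)*16 = -6/17*16 = -96/17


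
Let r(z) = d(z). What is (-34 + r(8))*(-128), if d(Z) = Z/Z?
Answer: 4224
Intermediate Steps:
d(Z) = 1
r(z) = 1
(-34 + r(8))*(-128) = (-34 + 1)*(-128) = -33*(-128) = 4224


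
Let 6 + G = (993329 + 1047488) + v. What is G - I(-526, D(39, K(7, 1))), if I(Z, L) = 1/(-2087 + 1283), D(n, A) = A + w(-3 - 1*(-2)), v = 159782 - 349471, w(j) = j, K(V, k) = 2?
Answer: 1488302089/804 ≈ 1.8511e+6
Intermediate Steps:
v = -189689
D(n, A) = -1 + A (D(n, A) = A + (-3 - 1*(-2)) = A + (-3 + 2) = A - 1 = -1 + A)
I(Z, L) = -1/804 (I(Z, L) = 1/(-804) = -1/804)
G = 1851122 (G = -6 + ((993329 + 1047488) - 189689) = -6 + (2040817 - 189689) = -6 + 1851128 = 1851122)
G - I(-526, D(39, K(7, 1))) = 1851122 - 1*(-1/804) = 1851122 + 1/804 = 1488302089/804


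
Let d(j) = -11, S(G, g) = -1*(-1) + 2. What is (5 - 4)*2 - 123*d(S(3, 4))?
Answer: 1355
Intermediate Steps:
S(G, g) = 3 (S(G, g) = 1 + 2 = 3)
(5 - 4)*2 - 123*d(S(3, 4)) = (5 - 4)*2 - 123*(-11) = 1*2 + 1353 = 2 + 1353 = 1355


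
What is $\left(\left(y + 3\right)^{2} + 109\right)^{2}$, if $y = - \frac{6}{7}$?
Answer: $\frac{30980356}{2401} \approx 12903.0$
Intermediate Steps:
$y = - \frac{6}{7}$ ($y = \left(-6\right) \frac{1}{7} = - \frac{6}{7} \approx -0.85714$)
$\left(\left(y + 3\right)^{2} + 109\right)^{2} = \left(\left(- \frac{6}{7} + 3\right)^{2} + 109\right)^{2} = \left(\left(\frac{15}{7}\right)^{2} + 109\right)^{2} = \left(\frac{225}{49} + 109\right)^{2} = \left(\frac{5566}{49}\right)^{2} = \frac{30980356}{2401}$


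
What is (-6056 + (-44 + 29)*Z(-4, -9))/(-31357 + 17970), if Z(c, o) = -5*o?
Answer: 6731/13387 ≈ 0.50280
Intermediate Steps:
(-6056 + (-44 + 29)*Z(-4, -9))/(-31357 + 17970) = (-6056 + (-44 + 29)*(-5*(-9)))/(-31357 + 17970) = (-6056 - 15*45)/(-13387) = (-6056 - 675)*(-1/13387) = -6731*(-1/13387) = 6731/13387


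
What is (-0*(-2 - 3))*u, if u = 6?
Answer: 0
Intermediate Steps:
(-0*(-2 - 3))*u = -0*(-2 - 3)*6 = -0*(-5)*6 = -8*0*6 = 0*6 = 0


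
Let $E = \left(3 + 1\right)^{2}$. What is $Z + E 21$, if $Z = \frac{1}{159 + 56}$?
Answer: $\frac{72241}{215} \approx 336.0$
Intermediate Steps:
$Z = \frac{1}{215} \approx 0.0046512$
$E = 16$ ($E = 4^{2} = 16$)
$Z + E 21 = \frac{1}{215} + 16 \cdot 21 = \frac{1}{215} + 336 = \frac{72241}{215}$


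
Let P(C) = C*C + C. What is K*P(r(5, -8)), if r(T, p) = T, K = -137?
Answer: -4110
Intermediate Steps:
P(C) = C + C**2 (P(C) = C**2 + C = C + C**2)
K*P(r(5, -8)) = -685*(1 + 5) = -685*6 = -137*30 = -4110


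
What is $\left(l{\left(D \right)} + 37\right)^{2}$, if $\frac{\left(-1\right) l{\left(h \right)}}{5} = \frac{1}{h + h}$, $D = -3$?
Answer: $\frac{51529}{36} \approx 1431.4$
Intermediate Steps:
$l{\left(h \right)} = - \frac{5}{2 h}$ ($l{\left(h \right)} = - \frac{5}{h + h} = - \frac{5}{2 h}$)
$\left(l{\left(D \right)} + 37\right)^{2} = \left(- \frac{5}{2 \left(-3\right)} + 37\right)^{2} = \left(\left(- \frac{5}{2}\right) \left(- \frac{1}{3}\right) + 37\right)^{2} = \left(\frac{5}{6} + 37\right)^{2} = \left(\frac{227}{6}\right)^{2} = \frac{51529}{36}$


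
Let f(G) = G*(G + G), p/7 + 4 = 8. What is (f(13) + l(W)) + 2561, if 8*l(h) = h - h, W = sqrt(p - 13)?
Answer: 2899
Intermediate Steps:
p = 28 (p = -28 + 7*8 = -28 + 56 = 28)
W = sqrt(15) (W = sqrt(28 - 13) = sqrt(15) ≈ 3.8730)
l(h) = 0 (l(h) = (h - h)/8 = (1/8)*0 = 0)
f(G) = 2*G**2 (f(G) = G*(2*G) = 2*G**2)
(f(13) + l(W)) + 2561 = (2*13**2 + 0) + 2561 = (2*169 + 0) + 2561 = (338 + 0) + 2561 = 338 + 2561 = 2899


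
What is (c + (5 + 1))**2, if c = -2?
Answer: 16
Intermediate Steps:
(c + (5 + 1))**2 = (-2 + (5 + 1))**2 = (-2 + 6)**2 = 4**2 = 16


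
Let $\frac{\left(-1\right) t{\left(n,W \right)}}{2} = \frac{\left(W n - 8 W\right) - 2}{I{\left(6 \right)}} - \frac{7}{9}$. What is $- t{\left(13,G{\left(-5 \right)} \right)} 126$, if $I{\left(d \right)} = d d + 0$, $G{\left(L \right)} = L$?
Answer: $-385$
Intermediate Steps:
$I{\left(d \right)} = d^{2}$ ($I{\left(d \right)} = d^{2} + 0 = d^{2}$)
$t{\left(n,W \right)} = \frac{5}{3} + \frac{4 W}{9} - \frac{W n}{18}$ ($t{\left(n,W \right)} = - 2 \left(\frac{\left(W n - 8 W\right) - 2}{6^{2}} - \frac{7}{9}\right) = - 2 \left(\frac{\left(- 8 W + W n\right) - 2}{36} - \frac{7}{9}\right) = - 2 \left(\left(-2 - 8 W + W n\right) \frac{1}{36} - \frac{7}{9}\right) = - 2 \left(\left(- \frac{1}{18} - \frac{2 W}{9} + \frac{W n}{36}\right) - \frac{7}{9}\right) = - 2 \left(- \frac{5}{6} - \frac{2 W}{9} + \frac{W n}{36}\right) = \frac{5}{3} + \frac{4 W}{9} - \frac{W n}{18}$)
$- t{\left(13,G{\left(-5 \right)} \right)} 126 = - (\frac{5}{3} + \frac{4}{9} \left(-5\right) - \left(- \frac{5}{18}\right) 13) 126 = - (\frac{5}{3} - \frac{20}{9} + \frac{65}{18}) 126 = \left(-1\right) \frac{55}{18} \cdot 126 = \left(- \frac{55}{18}\right) 126 = -385$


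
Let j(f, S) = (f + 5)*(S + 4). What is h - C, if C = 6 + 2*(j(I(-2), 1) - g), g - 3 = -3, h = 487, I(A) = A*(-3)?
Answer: 371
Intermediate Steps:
I(A) = -3*A
j(f, S) = (4 + S)*(5 + f) (j(f, S) = (5 + f)*(4 + S) = (4 + S)*(5 + f))
g = 0 (g = 3 - 3 = 0)
C = 116 (C = 6 + 2*((20 + 4*(-3*(-2)) + 5*1 + 1*(-3*(-2))) - 1*0) = 6 + 2*((20 + 4*6 + 5 + 1*6) + 0) = 6 + 2*((20 + 24 + 5 + 6) + 0) = 6 + 2*(55 + 0) = 6 + 2*55 = 6 + 110 = 116)
h - C = 487 - 1*116 = 487 - 116 = 371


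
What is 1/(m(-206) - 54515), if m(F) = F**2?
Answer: -1/12079 ≈ -8.2788e-5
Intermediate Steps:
1/(m(-206) - 54515) = 1/((-206)**2 - 54515) = 1/(42436 - 54515) = 1/(-12079) = -1/12079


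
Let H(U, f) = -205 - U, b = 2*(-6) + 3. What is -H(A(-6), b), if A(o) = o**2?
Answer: 241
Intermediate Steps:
b = -9 (b = -12 + 3 = -9)
-H(A(-6), b) = -(-205 - 1*(-6)**2) = -(-205 - 1*36) = -(-205 - 36) = -1*(-241) = 241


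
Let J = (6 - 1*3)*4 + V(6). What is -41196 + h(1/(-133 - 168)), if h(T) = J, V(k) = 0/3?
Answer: -41184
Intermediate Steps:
V(k) = 0 (V(k) = 0*(1/3) = 0)
J = 12 (J = (6 - 1*3)*4 + 0 = (6 - 3)*4 + 0 = 3*4 + 0 = 12 + 0 = 12)
h(T) = 12
-41196 + h(1/(-133 - 168)) = -41196 + 12 = -41184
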